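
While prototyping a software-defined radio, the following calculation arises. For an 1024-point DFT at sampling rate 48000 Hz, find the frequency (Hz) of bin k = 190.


Frequency of DFT bin k:
f_k = k * fs / N
    = 190 * 48000 / 1024
    = 9120000 / 1024
    = 8906.25 Hz

8906.25 Hz


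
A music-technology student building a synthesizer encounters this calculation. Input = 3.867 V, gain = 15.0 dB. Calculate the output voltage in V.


Output voltage from dB gain:
V_out = V_in * 10^(gain_dB / 20)
      = 3.867 * 10^(15.0 / 20)
      = 3.867 * 5.623413
      = 21.7457 V

21.7457 V


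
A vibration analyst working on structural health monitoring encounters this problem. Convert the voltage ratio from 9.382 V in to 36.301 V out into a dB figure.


Voltage gain in dB:
G = 20 * log10(Vout / Vin)
  = 20 * log10(36.301 / 9.382)
  = 20 * log10(3.869218)
  = 20 * 0.587623
  = 11.75 dB

11.75 dB


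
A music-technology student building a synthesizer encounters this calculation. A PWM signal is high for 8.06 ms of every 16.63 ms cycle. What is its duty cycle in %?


Duty cycle as a percentage:
DC = (t_on / T) * 100
   = (8.06 / 16.63) * 100
   = 0.484666 * 100
   = 48.47 %

48.47 %


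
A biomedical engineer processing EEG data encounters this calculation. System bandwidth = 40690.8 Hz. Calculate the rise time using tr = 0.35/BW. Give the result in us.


Rise time from bandwidth relationship:
tr = 0.35 / BW
   = 0.35 / 40690.8
   = 8.601452908e-06 s
   = 8.6015 us

8.6015 us


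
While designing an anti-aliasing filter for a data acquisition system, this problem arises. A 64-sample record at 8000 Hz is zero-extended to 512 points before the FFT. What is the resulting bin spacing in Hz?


Frequency resolution after zero-padding:
N_padded = 64 * 8 = 512
df = fs / N_padded
   = 8000 / 512
   = 15.625 Hz

15.625 Hz


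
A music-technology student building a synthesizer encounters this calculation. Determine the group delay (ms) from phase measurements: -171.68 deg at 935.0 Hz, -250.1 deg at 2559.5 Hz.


Group delay from phase difference:
tau = -d(phi)/d(omega)
d(phi) = -78.42 deg = -1.368687 rad
d(omega) = 2*pi*(2559.5 - 935.0) = 10207.0345 rad/s
tau = -(-1.368687) / 10207.0345
    = 0.1341 ms

0.1341 ms


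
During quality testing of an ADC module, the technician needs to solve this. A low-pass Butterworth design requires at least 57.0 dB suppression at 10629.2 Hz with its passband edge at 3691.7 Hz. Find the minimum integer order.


Butterworth filter order formula:
n = log10(10^(A/10) - 1) / (2 * log10(f_stop/f_pass))
10^(57.0/10) - 1 = 501186.2336
f_stop/f_pass = 10629.2 / 3691.7 = 2.8792
n = 6.2054 -> ceil = 7

7


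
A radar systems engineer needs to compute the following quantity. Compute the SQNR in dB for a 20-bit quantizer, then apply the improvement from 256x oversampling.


Step 1 — baseline SQNR at Nyquist:
SQNR_base = 6.02*N + 1.76
          = 6.02*20 + 1.76
          = 122.16 dB

Step 2 — oversampling processing gain:
G = 10*log10(OSR) = 10*log10(256) = 24.08 dB

Step 3 — total:
SQNR_total = 122.16 + 24.08 = 146.24 dB

Base SQNR = 122.16 dB; oversampled SQNR = 146.24 dB


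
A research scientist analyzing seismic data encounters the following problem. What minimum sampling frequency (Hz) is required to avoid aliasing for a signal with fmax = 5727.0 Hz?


The Nyquist rate is twice the maximum frequency component.
fs_min = 2 * fmax
      = 2 * 5727.0
      = 11454.0 Hz

11454.0


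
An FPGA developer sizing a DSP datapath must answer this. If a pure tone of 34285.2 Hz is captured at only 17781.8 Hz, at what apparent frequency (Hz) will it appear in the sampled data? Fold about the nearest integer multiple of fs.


Compute the nearest integer multiple of fs to the signal:
n = round(34285.2 / 17781.8) = 2
f_alias = |34285.2 - 2 * 17781.8|
        = |34285.2 - 35563.6|
        = 1278.4 Hz

1278.4


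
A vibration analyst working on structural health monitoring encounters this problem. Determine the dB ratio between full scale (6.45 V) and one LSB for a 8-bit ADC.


Dynamic range from full-scale to LSB:
V_min = V_max / 2^bits = 6.45 / 2^8
DR = 20 * log10(V_max / V_min)
   = 20 * log10(2^8)
   = 20 * 8 * log10(2)
   = 48.16 dB

48.16 dB


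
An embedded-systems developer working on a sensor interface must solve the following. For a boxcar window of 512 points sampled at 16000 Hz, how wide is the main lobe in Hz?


Main lobe width for a rectangular window:
Width = 2 * fs / N
      = 2 * 16000 / 512
      = 32000 / 512
      = 62.5 Hz

62.5 Hz


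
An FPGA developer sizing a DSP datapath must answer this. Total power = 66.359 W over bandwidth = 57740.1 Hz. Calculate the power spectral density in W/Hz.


Power spectral density:
PSD = P / BW
    = 66.359 / 57740.1
    = 0.00114927 W/Hz

0.00114927 W/Hz


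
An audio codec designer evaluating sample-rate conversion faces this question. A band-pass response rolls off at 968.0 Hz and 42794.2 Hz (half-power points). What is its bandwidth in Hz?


Bandwidth is the difference of -3dB frequencies:
BW = f_high - f_low
   = 42794.2 - 968.0
   = 41826.2 Hz

41826.2 Hz


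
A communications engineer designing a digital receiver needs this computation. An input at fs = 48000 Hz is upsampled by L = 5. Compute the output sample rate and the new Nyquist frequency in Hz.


Step 1 — output sample rate after interpolation by L:
fs_out = L * fs_in = 5 * 48000 = 240000 Hz

Step 2 — Nyquist frequency of the output stream:
f_Nyq = fs_out / 2 = 240000 / 2 = 120000.0 Hz

fs_out = 240000 Hz; f_Nyquist = 120000.0 Hz


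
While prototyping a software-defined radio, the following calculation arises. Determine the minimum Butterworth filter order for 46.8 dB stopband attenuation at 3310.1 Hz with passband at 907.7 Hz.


Butterworth filter order formula:
n = log10(10^(A/10) - 1) / (2 * log10(f_stop/f_pass))
10^(46.8/10) - 1 = 47862.0092
f_stop/f_pass = 3310.1 / 907.7 = 3.6467
n = 4.1644 -> ceil = 5

5


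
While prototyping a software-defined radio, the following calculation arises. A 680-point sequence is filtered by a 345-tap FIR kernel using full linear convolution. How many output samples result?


Linear convolution output length:
L = N + M - 1
  = 680 + 345 - 1
  = 1024 samples

1024


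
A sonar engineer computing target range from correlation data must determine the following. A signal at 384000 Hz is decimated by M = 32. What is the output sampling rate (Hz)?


Decimation reduces the sample rate:
fs_out = fs_in / M
       = 384000 / 32
       = 12000.0 Hz

12000.0 Hz


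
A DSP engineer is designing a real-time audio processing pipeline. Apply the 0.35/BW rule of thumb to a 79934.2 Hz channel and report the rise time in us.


Rise time from bandwidth relationship:
tr = 0.35 / BW
   = 0.35 / 79934.2
   = 4.3786014e-06 s
   = 4.3786 us

4.3786 us


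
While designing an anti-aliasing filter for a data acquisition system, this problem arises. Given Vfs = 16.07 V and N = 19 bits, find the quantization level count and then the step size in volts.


Step 1 — number of quantization levels:
L = 2^N = 2^19 = 524288

Step 2 — LSB step size:
delta = Vfs / L
      = 16.07 / 524288
      = 3.065e-05 V

Levels = 524288; step size = 3.065e-05 V


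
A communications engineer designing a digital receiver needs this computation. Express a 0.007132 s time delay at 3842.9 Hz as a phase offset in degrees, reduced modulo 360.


Phase shift from frequency and time delay:
phi = 360 * f * t_delay
    = 360 * 3842.9 * 0.007132
    = 9866.72 degrees
    mod 360 = 146.72 degrees

146.72 degrees


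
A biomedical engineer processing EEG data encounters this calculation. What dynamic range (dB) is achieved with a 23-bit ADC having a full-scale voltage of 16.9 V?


Dynamic range from full-scale to LSB:
V_min = V_max / 2^bits = 16.9 / 2^23
DR = 20 * log10(V_max / V_min)
   = 20 * log10(2^23)
   = 20 * 23 * log10(2)
   = 138.47 dB

138.47 dB


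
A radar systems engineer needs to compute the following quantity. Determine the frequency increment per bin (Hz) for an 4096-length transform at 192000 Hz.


DFT frequency resolution:
df = fs / N
   = 192000 / 4096
   = 46.875 Hz

46.875 Hz


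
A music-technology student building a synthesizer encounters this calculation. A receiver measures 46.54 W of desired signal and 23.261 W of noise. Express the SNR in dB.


SNR in decibels:
SNR = 10 * log10(Ps / Pn)
    = 10 * log10(46.54 / 23.261)
    = 10 * log10(2.0008)
    = 10 * 0.3012
    = 3.01 dB

3.01 dB


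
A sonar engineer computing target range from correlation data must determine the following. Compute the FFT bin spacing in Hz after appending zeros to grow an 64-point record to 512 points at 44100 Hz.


Frequency resolution after zero-padding:
N_padded = 64 * 8 = 512
df = fs / N_padded
   = 44100 / 512
   = 86.1328 Hz

86.1328 Hz


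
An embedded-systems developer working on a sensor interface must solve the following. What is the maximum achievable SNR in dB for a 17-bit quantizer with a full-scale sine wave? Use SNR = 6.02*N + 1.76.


Theoretical SNR for a full-scale sinusoid:
SNR = 6.02 * N + 1.76
    = 6.02 * 17 + 1.76
    = 102.34 + 1.76
    = 104.1 dB

104.1 dB


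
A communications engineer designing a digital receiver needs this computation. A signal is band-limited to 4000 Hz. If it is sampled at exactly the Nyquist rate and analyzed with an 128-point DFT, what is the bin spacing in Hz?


Step 1 — Nyquist sampling rate:
fs = 2 * fmax = 2 * 4000 = 8000 Hz

Step 2 — DFT bin spacing:
df = fs / N = 8000 / 128 = 62.5 Hz

62.5 Hz


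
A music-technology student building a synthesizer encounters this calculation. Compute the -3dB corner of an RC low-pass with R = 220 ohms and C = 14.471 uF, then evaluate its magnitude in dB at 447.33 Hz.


Step 1 — cutoff frequency:
fc = 1 / (2*pi*R*C)
C = 14.471 uF = 1.4471e-05 F
fc = 1 / (2*pi*220*1.4471e-05)
   = 49.9918 Hz

Step 2 — magnitude at f = 447.33 Hz:
|H(f)| = 1 / sqrt(1 + (f/fc)^2)
f/fc = 447.33 / 49.9918 = 8.948067
|H| = 1 / sqrt(1 + 80.067903) = 0.1110646
|H|_dB = 20*log10(0.1110646) = -19.09 dB

fc = 49.9918 Hz; |H(447.33 Hz)| = -19.09 dB


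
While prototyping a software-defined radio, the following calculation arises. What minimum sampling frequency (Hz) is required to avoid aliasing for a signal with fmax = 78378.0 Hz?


The Nyquist rate is twice the maximum frequency component.
fs_min = 2 * fmax
      = 2 * 78378.0
      = 156756.0 Hz

156756.0


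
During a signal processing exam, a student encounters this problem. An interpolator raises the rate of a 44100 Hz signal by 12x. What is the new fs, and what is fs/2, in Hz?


Step 1 — output sample rate after interpolation by L:
fs_out = L * fs_in = 12 * 44100 = 529200 Hz

Step 2 — Nyquist frequency of the output stream:
f_Nyq = fs_out / 2 = 529200 / 2 = 264600.0 Hz

fs_out = 529200 Hz; f_Nyquist = 264600.0 Hz


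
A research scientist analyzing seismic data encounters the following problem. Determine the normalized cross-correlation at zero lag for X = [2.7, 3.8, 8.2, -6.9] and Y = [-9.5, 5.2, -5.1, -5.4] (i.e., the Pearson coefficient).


Pearson correlation coefficient (population):
r = cov(X,Y) / (std(X) * std(Y))
Mean X = 1.95, Mean Y = -3.7
Cov(X,Y) = 4.6025
Std(X) = 5.508403, Std(Y) = 5.424482
r = 0.154

0.154


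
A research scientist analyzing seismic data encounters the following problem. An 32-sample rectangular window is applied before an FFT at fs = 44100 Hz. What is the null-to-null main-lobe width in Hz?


Main lobe width for a rectangular window:
Width = 2 * fs / N
      = 2 * 44100 / 32
      = 88200 / 32
      = 2756.25 Hz

2756.25 Hz


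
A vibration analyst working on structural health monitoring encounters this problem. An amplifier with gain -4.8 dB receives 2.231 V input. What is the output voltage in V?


Output voltage from dB gain:
V_out = V_in * 10^(gain_dB / 20)
      = 2.231 * 10^(-4.8 / 20)
      = 2.231 * 0.57544
      = 1.2838 V

1.2838 V


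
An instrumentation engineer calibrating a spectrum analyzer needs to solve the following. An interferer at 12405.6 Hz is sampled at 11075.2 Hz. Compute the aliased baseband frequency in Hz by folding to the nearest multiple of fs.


Compute the nearest integer multiple of fs to the signal:
n = round(12405.6 / 11075.2) = 1
f_alias = |12405.6 - 1 * 11075.2|
        = |12405.6 - 11075.2|
        = 1330.4 Hz

1330.4


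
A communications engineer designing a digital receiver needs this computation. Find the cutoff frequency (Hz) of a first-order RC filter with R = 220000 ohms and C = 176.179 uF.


Cutoff frequency of a first-order RC filter:
fc = 1 / (2 * pi * R * C)
C = 176.179 uF = 0.000176179 F
fc = 1 / (2 * pi * 220000 * 0.000176179)
   = 1 / 243.53236693139
   = 0.004106 Hz

0.004106 Hz


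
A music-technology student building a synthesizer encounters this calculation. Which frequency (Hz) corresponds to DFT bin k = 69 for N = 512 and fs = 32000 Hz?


Frequency of DFT bin k:
f_k = k * fs / N
    = 69 * 32000 / 512
    = 2208000 / 512
    = 4312.5 Hz

4312.5 Hz


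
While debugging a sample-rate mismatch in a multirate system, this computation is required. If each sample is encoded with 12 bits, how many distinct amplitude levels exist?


Number of quantization levels = 2^N
= 2^12
= 4096

4096


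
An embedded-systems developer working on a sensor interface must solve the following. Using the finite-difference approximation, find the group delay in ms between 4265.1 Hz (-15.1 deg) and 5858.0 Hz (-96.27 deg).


Group delay from phase difference:
tau = -d(phi)/d(omega)
d(phi) = -81.17 deg = -1.416684 rad
d(omega) = 2*pi*(5858.0 - 4265.1) = 10008.4859 rad/s
tau = -(-1.416684) / 10008.4859
    = 0.1415 ms

0.1415 ms


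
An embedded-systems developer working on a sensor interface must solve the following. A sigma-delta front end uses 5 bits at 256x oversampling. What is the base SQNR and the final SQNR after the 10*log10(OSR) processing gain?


Step 1 — baseline SQNR at Nyquist:
SQNR_base = 6.02*N + 1.76
          = 6.02*5 + 1.76
          = 31.86 dB

Step 2 — oversampling processing gain:
G = 10*log10(OSR) = 10*log10(256) = 24.08 dB

Step 3 — total:
SQNR_total = 31.86 + 24.08 = 55.94 dB

Base SQNR = 31.86 dB; oversampled SQNR = 55.94 dB


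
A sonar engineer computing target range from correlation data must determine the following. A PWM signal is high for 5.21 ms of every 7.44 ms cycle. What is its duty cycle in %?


Duty cycle as a percentage:
DC = (t_on / T) * 100
   = (5.21 / 7.44) * 100
   = 0.700269 * 100
   = 70.03 %

70.03 %


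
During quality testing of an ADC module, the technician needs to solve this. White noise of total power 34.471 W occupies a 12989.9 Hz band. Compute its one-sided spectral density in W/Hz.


Power spectral density:
PSD = P / BW
    = 34.471 / 12989.9
    = 0.00265368 W/Hz

0.00265368 W/Hz


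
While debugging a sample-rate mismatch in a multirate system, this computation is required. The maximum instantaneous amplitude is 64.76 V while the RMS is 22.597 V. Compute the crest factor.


Crest factor is the ratio of peak to RMS:
CF = V_peak / V_rms
   = 64.76 / 22.597
   = 2.8659

2.8659


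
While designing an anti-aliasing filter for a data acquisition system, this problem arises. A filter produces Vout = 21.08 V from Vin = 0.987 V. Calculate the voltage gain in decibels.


Voltage gain in dB:
G = 20 * log10(Vout / Vin)
  = 20 * log10(21.08 / 0.987)
  = 20 * log10(21.357649)
  = 20 * 1.329553
  = 26.59 dB

26.59 dB


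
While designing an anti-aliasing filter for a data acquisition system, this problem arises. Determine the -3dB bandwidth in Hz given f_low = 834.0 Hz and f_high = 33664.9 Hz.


Bandwidth is the difference of -3dB frequencies:
BW = f_high - f_low
   = 33664.9 - 834.0
   = 32830.9 Hz

32830.9 Hz


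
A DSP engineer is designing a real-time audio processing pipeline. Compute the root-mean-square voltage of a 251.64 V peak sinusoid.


RMS voltage for a sinusoidal waveform:
V_rms = V_peak / sqrt(2)
      = 251.64 / 1.414214
      = 177.936 V

177.936 V


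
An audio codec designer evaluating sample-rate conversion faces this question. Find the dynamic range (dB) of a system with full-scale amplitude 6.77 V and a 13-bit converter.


Dynamic range from full-scale to LSB:
V_min = V_max / 2^bits = 6.77 / 2^13
DR = 20 * log10(V_max / V_min)
   = 20 * log10(2^13)
   = 20 * 13 * log10(2)
   = 78.27 dB

78.27 dB


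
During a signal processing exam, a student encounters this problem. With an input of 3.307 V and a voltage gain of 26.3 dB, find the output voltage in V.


Output voltage from dB gain:
V_out = V_in * 10^(gain_dB / 20)
      = 3.307 * 10^(26.3 / 20)
      = 3.307 * 20.653802
      = 68.3021 V

68.3021 V


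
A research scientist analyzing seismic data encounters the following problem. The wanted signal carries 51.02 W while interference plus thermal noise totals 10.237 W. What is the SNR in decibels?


SNR in decibels:
SNR = 10 * log10(Ps / Pn)
    = 10 * log10(51.02 / 10.237)
    = 10 * log10(4.9839)
    = 10 * 0.6976
    = 6.98 dB

6.98 dB


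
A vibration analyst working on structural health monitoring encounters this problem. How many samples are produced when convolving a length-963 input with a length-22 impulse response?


Linear convolution output length:
L = N + M - 1
  = 963 + 22 - 1
  = 984 samples

984


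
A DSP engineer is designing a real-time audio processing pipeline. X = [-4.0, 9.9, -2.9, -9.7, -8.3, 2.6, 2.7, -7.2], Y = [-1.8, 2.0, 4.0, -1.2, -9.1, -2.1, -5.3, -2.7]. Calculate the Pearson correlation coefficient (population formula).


Pearson correlation coefficient (population):
r = cov(X,Y) / (std(X) * std(Y))
Mean X = -2.1125, Mean Y = -2.025
Cov(X,Y) = 8.502188
Std(X) = 6.280812, Std(Y) = 3.782773
r = 0.3579

0.3579


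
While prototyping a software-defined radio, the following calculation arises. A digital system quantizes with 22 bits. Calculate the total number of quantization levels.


Number of quantization levels = 2^N
= 2^22
= 4194304

4194304


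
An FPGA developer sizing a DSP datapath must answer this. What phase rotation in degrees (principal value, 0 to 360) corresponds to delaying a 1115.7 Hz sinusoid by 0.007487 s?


Phase shift from frequency and time delay:
phi = 360 * f * t_delay
    = 360 * 1115.7 * 0.007487
    = 3007.17 degrees
    mod 360 = 127.17 degrees

127.17 degrees


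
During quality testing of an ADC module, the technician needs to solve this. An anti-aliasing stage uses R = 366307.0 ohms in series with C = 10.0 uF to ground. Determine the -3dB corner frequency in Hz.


Cutoff frequency of a first-order RC filter:
fc = 1 / (2 * pi * R * C)
C = 10.0 uF = 1e-05 F
fc = 1 / (2 * pi * 366307.0 * 1e-05)
   = 1 / 23.01574760317
   = 0.043449 Hz

0.043449 Hz


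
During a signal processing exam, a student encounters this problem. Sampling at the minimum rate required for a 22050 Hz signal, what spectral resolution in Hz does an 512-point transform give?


Step 1 — Nyquist sampling rate:
fs = 2 * fmax = 2 * 22050 = 44100 Hz

Step 2 — DFT bin spacing:
df = fs / N = 44100 / 512 = 86.1328 Hz

86.1328 Hz


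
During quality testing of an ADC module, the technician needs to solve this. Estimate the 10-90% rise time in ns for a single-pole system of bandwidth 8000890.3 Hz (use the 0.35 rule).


Rise time from bandwidth relationship:
tr = 0.35 / BW
   = 0.35 / 8000890.3
   = 4.374513171e-08 s
   = 43.7451 ns

43.7451 ns


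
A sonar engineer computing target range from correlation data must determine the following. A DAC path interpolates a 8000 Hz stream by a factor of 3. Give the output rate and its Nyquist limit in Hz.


Step 1 — output sample rate after interpolation by L:
fs_out = L * fs_in = 3 * 8000 = 24000 Hz

Step 2 — Nyquist frequency of the output stream:
f_Nyq = fs_out / 2 = 24000 / 2 = 12000.0 Hz

fs_out = 24000 Hz; f_Nyquist = 12000.0 Hz


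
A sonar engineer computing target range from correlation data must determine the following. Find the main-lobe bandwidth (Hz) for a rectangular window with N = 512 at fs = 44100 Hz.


Main lobe width for a rectangular window:
Width = 2 * fs / N
      = 2 * 44100 / 512
      = 88200 / 512
      = 172.266 Hz

172.266 Hz


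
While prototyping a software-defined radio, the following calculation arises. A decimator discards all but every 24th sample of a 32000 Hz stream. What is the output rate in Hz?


Decimation reduces the sample rate:
fs_out = fs_in / M
       = 32000 / 24
       = 1333.3333 Hz

1333.3333 Hz


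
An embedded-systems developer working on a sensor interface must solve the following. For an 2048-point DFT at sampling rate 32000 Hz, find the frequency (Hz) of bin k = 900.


Frequency of DFT bin k:
f_k = k * fs / N
    = 900 * 32000 / 2048
    = 28800000 / 2048
    = 14062.5 Hz

14062.5 Hz


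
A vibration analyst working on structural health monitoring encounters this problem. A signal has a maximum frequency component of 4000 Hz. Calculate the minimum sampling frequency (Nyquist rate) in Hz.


The Nyquist rate is twice the maximum frequency component.
fs_min = 2 * fmax
      = 2 * 4000
      = 8000 Hz

8000


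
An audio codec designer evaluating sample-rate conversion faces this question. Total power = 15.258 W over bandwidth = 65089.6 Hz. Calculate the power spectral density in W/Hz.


Power spectral density:
PSD = P / BW
    = 15.258 / 65089.6
    = 0.00023442 W/Hz

0.00023442 W/Hz


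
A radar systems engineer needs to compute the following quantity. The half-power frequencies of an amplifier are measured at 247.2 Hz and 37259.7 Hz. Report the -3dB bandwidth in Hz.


Bandwidth is the difference of -3dB frequencies:
BW = f_high - f_low
   = 37259.7 - 247.2
   = 37012.5 Hz

37012.5 Hz


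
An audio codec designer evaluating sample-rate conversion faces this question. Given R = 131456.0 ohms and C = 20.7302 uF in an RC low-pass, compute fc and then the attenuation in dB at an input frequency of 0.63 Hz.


Step 1 — cutoff frequency:
fc = 1 / (2*pi*R*C)
C = 20.7302 uF = 2.07302e-05 F
fc = 1 / (2*pi*131456.0*2.07302e-05)
   = 0.0584031 Hz

Step 2 — magnitude at f = 0.63 Hz:
|H(f)| = 1 / sqrt(1 + (f/fc)^2)
f/fc = 0.63 / 0.0584031 = 10.787099
|H| = 1 / sqrt(1 + 116.361505) = 0.0923075
|H|_dB = 20*log10(0.0923075) = -20.7 dB

fc = 0.0584031 Hz; |H(0.63 Hz)| = -20.7 dB


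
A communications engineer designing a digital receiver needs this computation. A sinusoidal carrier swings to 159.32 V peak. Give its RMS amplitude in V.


RMS voltage for a sinusoidal waveform:
V_rms = V_peak / sqrt(2)
      = 159.32 / 1.414214
      = 112.656 V

112.656 V


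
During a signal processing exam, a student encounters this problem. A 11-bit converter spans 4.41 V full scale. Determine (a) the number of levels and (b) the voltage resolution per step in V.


Step 1 — number of quantization levels:
L = 2^N = 2^11 = 2048

Step 2 — LSB step size:
delta = Vfs / L
      = 4.41 / 2048
      = 0.00215332 V

Levels = 2048; step size = 0.00215332 V


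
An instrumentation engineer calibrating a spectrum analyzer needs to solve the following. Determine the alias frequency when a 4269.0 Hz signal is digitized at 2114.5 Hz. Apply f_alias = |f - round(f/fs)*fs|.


Compute the nearest integer multiple of fs to the signal:
n = round(4269.0 / 2114.5) = 2
f_alias = |4269.0 - 2 * 2114.5|
        = |4269.0 - 4229.0|
        = 40.0 Hz

40.0


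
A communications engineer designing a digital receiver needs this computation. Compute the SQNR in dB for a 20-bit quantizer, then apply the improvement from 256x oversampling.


Step 1 — baseline SQNR at Nyquist:
SQNR_base = 6.02*N + 1.76
          = 6.02*20 + 1.76
          = 122.16 dB

Step 2 — oversampling processing gain:
G = 10*log10(OSR) = 10*log10(256) = 24.08 dB

Step 3 — total:
SQNR_total = 122.16 + 24.08 = 146.24 dB

Base SQNR = 122.16 dB; oversampled SQNR = 146.24 dB


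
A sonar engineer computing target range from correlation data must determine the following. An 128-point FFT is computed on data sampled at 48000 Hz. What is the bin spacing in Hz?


DFT frequency resolution:
df = fs / N
   = 48000 / 128
   = 375.0 Hz

375.0 Hz


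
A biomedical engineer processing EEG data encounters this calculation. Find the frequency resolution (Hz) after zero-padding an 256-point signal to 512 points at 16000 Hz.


Frequency resolution after zero-padding:
N_padded = 256 * 2 = 512
df = fs / N_padded
   = 16000 / 512
   = 31.25 Hz

31.25 Hz


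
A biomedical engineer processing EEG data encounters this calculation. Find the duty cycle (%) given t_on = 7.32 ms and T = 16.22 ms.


Duty cycle as a percentage:
DC = (t_on / T) * 100
   = (7.32 / 16.22) * 100
   = 0.451295 * 100
   = 45.13 %

45.13 %


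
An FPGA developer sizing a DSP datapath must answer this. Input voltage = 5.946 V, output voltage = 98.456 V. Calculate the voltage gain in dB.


Voltage gain in dB:
G = 20 * log10(Vout / Vin)
  = 20 * log10(98.456 / 5.946)
  = 20 * log10(16.558359)
  = 20 * 1.219017
  = 24.38 dB

24.38 dB


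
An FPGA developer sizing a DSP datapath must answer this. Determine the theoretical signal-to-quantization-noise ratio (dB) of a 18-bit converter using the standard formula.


Theoretical SNR for a full-scale sinusoid:
SNR = 6.02 * N + 1.76
    = 6.02 * 18 + 1.76
    = 108.36 + 1.76
    = 110.12 dB

110.12 dB


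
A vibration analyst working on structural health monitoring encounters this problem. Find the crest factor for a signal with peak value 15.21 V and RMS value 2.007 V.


Crest factor is the ratio of peak to RMS:
CF = V_peak / V_rms
   = 15.21 / 2.007
   = 7.5785

7.5785


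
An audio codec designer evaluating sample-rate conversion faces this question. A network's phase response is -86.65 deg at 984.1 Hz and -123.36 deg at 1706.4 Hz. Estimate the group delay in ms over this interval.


Group delay from phase difference:
tau = -d(phi)/d(omega)
d(phi) = -36.71 deg = -0.64071 rad
d(omega) = 2*pi*(1706.4 - 984.1) = 4538.3447 rad/s
tau = -(-0.64071) / 4538.3447
    = 0.1412 ms

0.1412 ms


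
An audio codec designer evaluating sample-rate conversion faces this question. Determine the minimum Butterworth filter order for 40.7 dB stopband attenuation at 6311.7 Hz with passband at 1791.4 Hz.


Butterworth filter order formula:
n = log10(10^(A/10) - 1) / (2 * log10(f_stop/f_pass))
10^(40.7/10) - 1 = 11747.9755
f_stop/f_pass = 6311.7 / 1791.4 = 3.5233
n = 3.7206 -> ceil = 4

4


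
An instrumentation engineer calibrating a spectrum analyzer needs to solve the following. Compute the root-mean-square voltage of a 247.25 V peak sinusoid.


RMS voltage for a sinusoidal waveform:
V_rms = V_peak / sqrt(2)
      = 247.25 / 1.414214
      = 174.832 V

174.832 V


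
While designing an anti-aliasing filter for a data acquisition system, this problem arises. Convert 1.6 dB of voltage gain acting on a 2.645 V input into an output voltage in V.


Output voltage from dB gain:
V_out = V_in * 10^(gain_dB / 20)
      = 2.645 * 10^(1.6 / 20)
      = 2.645 * 1.202264
      = 3.18 V

3.18 V


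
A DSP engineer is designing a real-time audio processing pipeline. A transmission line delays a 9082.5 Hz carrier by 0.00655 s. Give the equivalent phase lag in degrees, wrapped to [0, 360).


Phase shift from frequency and time delay:
phi = 360 * f * t_delay
    = 360 * 9082.5 * 0.00655
    = 21416.53 degrees
    mod 360 = 176.53 degrees

176.53 degrees


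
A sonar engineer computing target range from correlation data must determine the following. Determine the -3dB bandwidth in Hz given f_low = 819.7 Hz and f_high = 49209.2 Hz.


Bandwidth is the difference of -3dB frequencies:
BW = f_high - f_low
   = 49209.2 - 819.7
   = 48389.5 Hz

48389.5 Hz


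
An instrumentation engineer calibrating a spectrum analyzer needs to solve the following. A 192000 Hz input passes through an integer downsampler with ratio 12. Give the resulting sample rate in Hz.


Decimation reduces the sample rate:
fs_out = fs_in / M
       = 192000 / 12
       = 16000.0 Hz

16000.0 Hz


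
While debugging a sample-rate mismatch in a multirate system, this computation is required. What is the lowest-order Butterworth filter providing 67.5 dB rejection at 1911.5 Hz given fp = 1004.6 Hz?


Butterworth filter order formula:
n = log10(10^(A/10) - 1) / (2 * log10(f_stop/f_pass))
10^(67.5/10) - 1 = 5623412.2519
f_stop/f_pass = 1911.5 / 1004.6 = 1.9027
n = 12.0803 -> ceil = 13

13


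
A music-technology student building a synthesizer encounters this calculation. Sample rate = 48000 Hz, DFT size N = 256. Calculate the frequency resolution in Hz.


DFT frequency resolution:
df = fs / N
   = 48000 / 256
   = 187.5 Hz

187.5 Hz


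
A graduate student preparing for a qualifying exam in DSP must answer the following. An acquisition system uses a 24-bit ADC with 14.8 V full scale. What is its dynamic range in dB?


Dynamic range from full-scale to LSB:
V_min = V_max / 2^bits = 14.8 / 2^24
DR = 20 * log10(V_max / V_min)
   = 20 * log10(2^24)
   = 20 * 24 * log10(2)
   = 144.49 dB

144.49 dB


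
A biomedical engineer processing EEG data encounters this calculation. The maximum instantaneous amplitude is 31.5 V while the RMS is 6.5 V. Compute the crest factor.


Crest factor is the ratio of peak to RMS:
CF = V_peak / V_rms
   = 31.5 / 6.5
   = 4.8462

4.8462


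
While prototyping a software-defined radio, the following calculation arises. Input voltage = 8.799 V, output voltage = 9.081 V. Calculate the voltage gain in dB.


Voltage gain in dB:
G = 20 * log10(Vout / Vin)
  = 20 * log10(9.081 / 8.799)
  = 20 * log10(1.032049)
  = 20 * 0.0137
  = 0.27 dB

0.27 dB


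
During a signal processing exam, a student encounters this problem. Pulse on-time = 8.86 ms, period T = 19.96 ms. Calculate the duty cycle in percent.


Duty cycle as a percentage:
DC = (t_on / T) * 100
   = (8.86 / 19.96) * 100
   = 0.443888 * 100
   = 44.39 %

44.39 %


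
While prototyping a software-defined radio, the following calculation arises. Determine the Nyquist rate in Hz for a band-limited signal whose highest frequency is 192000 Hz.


The Nyquist rate is twice the maximum frequency component.
fs_min = 2 * fmax
      = 2 * 192000
      = 384000 Hz

384000


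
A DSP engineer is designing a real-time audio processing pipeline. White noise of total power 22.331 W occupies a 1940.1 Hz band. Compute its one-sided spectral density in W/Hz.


Power spectral density:
PSD = P / BW
    = 22.331 / 1940.1
    = 0.01151023 W/Hz

0.01151023 W/Hz


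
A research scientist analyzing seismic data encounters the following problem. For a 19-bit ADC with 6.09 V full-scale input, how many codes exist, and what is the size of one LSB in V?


Step 1 — number of quantization levels:
L = 2^N = 2^19 = 524288

Step 2 — LSB step size:
delta = Vfs / L
      = 6.09 / 524288
      = 1.162e-05 V

Levels = 524288; step size = 1.162e-05 V


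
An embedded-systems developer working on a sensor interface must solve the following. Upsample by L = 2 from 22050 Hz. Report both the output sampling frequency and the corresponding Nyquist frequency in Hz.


Step 1 — output sample rate after interpolation by L:
fs_out = L * fs_in = 2 * 22050 = 44100 Hz

Step 2 — Nyquist frequency of the output stream:
f_Nyq = fs_out / 2 = 44100 / 2 = 22050.0 Hz

fs_out = 44100 Hz; f_Nyquist = 22050.0 Hz


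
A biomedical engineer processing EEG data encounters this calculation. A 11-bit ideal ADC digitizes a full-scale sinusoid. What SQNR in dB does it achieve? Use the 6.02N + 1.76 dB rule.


Theoretical SNR for a full-scale sinusoid:
SNR = 6.02 * N + 1.76
    = 6.02 * 11 + 1.76
    = 66.22 + 1.76
    = 67.98 dB

67.98 dB


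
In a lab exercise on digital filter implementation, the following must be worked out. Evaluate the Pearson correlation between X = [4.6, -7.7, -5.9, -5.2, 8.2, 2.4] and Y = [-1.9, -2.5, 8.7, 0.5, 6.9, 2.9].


Pearson correlation coefficient (population):
r = cov(X,Y) / (std(X) * std(Y))
Mean X = -0.6, Mean Y = 2.4333
Cov(X,Y) = 4.813333
Std(X) = 5.960145, Std(Y) = 4.208985
r = 0.1919

0.1919


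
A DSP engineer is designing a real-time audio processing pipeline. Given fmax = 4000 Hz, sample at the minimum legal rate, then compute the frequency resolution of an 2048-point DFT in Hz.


Step 1 — Nyquist sampling rate:
fs = 2 * fmax = 2 * 4000 = 8000 Hz

Step 2 — DFT bin spacing:
df = fs / N = 8000 / 2048 = 3.9062 Hz

3.9062 Hz


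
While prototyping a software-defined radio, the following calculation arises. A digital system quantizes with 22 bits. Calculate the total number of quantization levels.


Number of quantization levels = 2^N
= 2^22
= 4194304

4194304


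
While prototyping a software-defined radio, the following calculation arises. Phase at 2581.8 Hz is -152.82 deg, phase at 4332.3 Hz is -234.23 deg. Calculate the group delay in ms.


Group delay from phase difference:
tau = -d(phi)/d(omega)
d(phi) = -81.41 deg = -1.420873 rad
d(omega) = 2*pi*(4332.3 - 2581.8) = 10998.7159 rad/s
tau = -(-1.420873) / 10998.7159
    = 0.1292 ms

0.1292 ms


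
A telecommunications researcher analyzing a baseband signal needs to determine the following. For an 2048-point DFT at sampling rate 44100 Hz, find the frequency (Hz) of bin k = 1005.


Frequency of DFT bin k:
f_k = k * fs / N
    = 1005 * 44100 / 2048
    = 44320500 / 2048
    = 21640.869 Hz

21640.869 Hz


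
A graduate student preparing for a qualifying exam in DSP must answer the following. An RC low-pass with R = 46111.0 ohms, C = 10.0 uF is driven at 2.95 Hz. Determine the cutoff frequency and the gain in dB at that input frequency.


Step 1 — cutoff frequency:
fc = 1 / (2*pi*R*C)
C = 10.0 uF = 1e-05 F
fc = 1 / (2*pi*46111.0*1e-05)
   = 0.345156 Hz

Step 2 — magnitude at f = 2.95 Hz:
|H(f)| = 1 / sqrt(1 + (f/fc)^2)
f/fc = 2.95 / 0.345156 = 8.54686
|H| = 1 / sqrt(1 + 73.048816) = 0.1162093
|H|_dB = 20*log10(0.1162093) = -18.7 dB

fc = 0.345156 Hz; |H(2.95 Hz)| = -18.7 dB


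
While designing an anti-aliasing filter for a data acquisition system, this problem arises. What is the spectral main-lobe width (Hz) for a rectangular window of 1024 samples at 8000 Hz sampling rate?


Main lobe width for a rectangular window:
Width = 2 * fs / N
      = 2 * 8000 / 1024
      = 16000 / 1024
      = 15.625 Hz

15.625 Hz


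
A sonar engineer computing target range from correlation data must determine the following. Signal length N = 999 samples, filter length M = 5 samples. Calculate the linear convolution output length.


Linear convolution output length:
L = N + M - 1
  = 999 + 5 - 1
  = 1003 samples

1003


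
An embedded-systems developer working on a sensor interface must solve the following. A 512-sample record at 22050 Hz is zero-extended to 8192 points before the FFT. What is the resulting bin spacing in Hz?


Frequency resolution after zero-padding:
N_padded = 512 * 16 = 8192
df = fs / N_padded
   = 22050 / 8192
   = 2.6917 Hz

2.6917 Hz


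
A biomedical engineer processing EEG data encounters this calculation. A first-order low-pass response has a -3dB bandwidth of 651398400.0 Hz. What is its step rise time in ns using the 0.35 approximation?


Rise time from bandwidth relationship:
tr = 0.35 / BW
   = 0.35 / 651398400.0
   = 5.373055875e-10 s
   = 0.5373 ns

0.5373 ns


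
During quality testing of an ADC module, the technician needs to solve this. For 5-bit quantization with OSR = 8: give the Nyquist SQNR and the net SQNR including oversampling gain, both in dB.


Step 1 — baseline SQNR at Nyquist:
SQNR_base = 6.02*N + 1.76
          = 6.02*5 + 1.76
          = 31.86 dB

Step 2 — oversampling processing gain:
G = 10*log10(OSR) = 10*log10(8) = 9.03 dB

Step 3 — total:
SQNR_total = 31.86 + 9.03 = 40.89 dB

Base SQNR = 31.86 dB; oversampled SQNR = 40.89 dB


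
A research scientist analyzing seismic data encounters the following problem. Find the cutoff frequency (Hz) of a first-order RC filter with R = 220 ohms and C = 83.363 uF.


Cutoff frequency of a first-order RC filter:
fc = 1 / (2 * pi * R * C)
C = 83.363 uF = 8.3363e-05 F
fc = 1 / (2 * pi * 220 * 8.3363e-05)
   = 1 / 0.11523273888773
   = 8.678089 Hz

8.678089 Hz


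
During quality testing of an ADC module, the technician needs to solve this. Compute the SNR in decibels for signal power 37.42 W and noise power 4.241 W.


SNR in decibels:
SNR = 10 * log10(Ps / Pn)
    = 10 * log10(37.42 / 4.241)
    = 10 * log10(8.8234)
    = 10 * 0.9456
    = 9.46 dB

9.46 dB


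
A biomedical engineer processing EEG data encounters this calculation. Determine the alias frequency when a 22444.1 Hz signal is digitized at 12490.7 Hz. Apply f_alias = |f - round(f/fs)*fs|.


Compute the nearest integer multiple of fs to the signal:
n = round(22444.1 / 12490.7) = 2
f_alias = |22444.1 - 2 * 12490.7|
        = |22444.1 - 24981.4|
        = 2537.3 Hz

2537.3


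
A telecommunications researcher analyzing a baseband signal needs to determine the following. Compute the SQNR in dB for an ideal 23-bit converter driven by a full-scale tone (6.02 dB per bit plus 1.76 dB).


Theoretical SNR for a full-scale sinusoid:
SNR = 6.02 * N + 1.76
    = 6.02 * 23 + 1.76
    = 138.46 + 1.76
    = 140.22 dB

140.22 dB


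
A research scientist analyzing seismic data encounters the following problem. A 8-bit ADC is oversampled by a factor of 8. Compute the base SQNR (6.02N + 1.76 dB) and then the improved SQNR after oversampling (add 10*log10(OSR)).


Step 1 — baseline SQNR at Nyquist:
SQNR_base = 6.02*N + 1.76
          = 6.02*8 + 1.76
          = 49.92 dB

Step 2 — oversampling processing gain:
G = 10*log10(OSR) = 10*log10(8) = 9.03 dB

Step 3 — total:
SQNR_total = 49.92 + 9.03 = 58.95 dB

Base SQNR = 49.92 dB; oversampled SQNR = 58.95 dB


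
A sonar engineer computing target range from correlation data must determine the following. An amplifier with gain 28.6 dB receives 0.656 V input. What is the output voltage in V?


Output voltage from dB gain:
V_out = V_in * 10^(gain_dB / 20)
      = 0.656 * 10^(28.6 / 20)
      = 0.656 * 26.915348
      = 17.6565 V

17.6565 V


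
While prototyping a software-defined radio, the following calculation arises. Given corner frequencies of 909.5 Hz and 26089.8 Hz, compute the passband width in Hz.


Bandwidth is the difference of -3dB frequencies:
BW = f_high - f_low
   = 26089.8 - 909.5
   = 25180.3 Hz

25180.3 Hz


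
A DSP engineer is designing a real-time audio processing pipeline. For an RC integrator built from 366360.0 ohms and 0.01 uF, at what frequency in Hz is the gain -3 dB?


Cutoff frequency of a first-order RC filter:
fc = 1 / (2 * pi * R * C)
C = 0.01 uF = 1e-08 F
fc = 1 / (2 * pi * 366360.0 * 1e-08)
   = 1 / 0.023019077691383
   = 43.442227 Hz

43.442227 Hz


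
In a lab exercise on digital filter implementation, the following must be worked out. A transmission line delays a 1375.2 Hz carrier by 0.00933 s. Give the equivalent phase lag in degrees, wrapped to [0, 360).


Phase shift from frequency and time delay:
phi = 360 * f * t_delay
    = 360 * 1375.2 * 0.00933
    = 4619.02 degrees
    mod 360 = 299.02 degrees

299.02 degrees


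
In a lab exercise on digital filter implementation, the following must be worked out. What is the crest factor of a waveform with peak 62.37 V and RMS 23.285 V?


Crest factor is the ratio of peak to RMS:
CF = V_peak / V_rms
   = 62.37 / 23.285
   = 2.6785

2.6785


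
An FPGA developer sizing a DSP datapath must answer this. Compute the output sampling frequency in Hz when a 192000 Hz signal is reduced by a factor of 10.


Decimation reduces the sample rate:
fs_out = fs_in / M
       = 192000 / 10
       = 19200.0 Hz

19200.0 Hz
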